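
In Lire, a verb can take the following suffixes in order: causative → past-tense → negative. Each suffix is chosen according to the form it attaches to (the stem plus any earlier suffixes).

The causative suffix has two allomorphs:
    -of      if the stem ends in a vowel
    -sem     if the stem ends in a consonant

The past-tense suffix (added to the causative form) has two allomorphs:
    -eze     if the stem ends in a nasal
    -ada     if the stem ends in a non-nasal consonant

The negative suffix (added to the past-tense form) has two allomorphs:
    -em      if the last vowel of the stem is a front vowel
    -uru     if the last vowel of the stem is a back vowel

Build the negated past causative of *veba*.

The final sound of *veba* is /a/, which is a vowel, so the causative suffix is -of, giving *vebaof*.
Since the final consonant of the causative form *vebaof* is /f/ (non-nasal), it takes -ada, giving *vebaofada*.
The last vowel of the past-tense form *vebaofada* is /a/, which is a back vowel, so the negative suffix is -uru, giving *vebaofadauru*.

vebaofadauru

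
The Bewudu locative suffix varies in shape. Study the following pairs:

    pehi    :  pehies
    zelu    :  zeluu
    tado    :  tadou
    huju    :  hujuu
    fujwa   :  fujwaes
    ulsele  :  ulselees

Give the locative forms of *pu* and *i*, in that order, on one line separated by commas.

The suffix is conditioned by the last vowel: -u when the last vowel of the stem is a rounded vowel (*zelu*, *tado*, *huju*); -es when the last vowel of the stem is an unrounded vowel (*pehi*, *fujwa*, *ulsele*).
Since the last vowel of *pu* is /u/ (a rounded vowel), it takes -u, giving *puu*.
*i*: last vowel = /i/, an unrounded vowel → -es → *ies*.

puu, ies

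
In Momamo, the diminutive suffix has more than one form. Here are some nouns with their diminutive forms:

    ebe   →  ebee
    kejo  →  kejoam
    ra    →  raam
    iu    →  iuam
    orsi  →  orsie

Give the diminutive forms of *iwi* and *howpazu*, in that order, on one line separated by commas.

Looking at the last vowel of each stem: -e when the last vowel of the stem is a front vowel (*ebe*, *orsi*); -am when the last vowel of the stem is a back vowel (*kejo*, *ra*, *iu*).
The last vowel of *iwi* is /i/, which is a front vowel, so the suffix is -e, giving *iwie*.
The last vowel of *howpazu* is /u/, which is a back vowel, so the suffix is -am, giving *howpazuam*.

iwie, howpazuam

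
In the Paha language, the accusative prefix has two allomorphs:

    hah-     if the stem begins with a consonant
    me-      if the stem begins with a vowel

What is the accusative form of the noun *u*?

meu

*u*: first sound = /u/, a vowel → me- → *meu*.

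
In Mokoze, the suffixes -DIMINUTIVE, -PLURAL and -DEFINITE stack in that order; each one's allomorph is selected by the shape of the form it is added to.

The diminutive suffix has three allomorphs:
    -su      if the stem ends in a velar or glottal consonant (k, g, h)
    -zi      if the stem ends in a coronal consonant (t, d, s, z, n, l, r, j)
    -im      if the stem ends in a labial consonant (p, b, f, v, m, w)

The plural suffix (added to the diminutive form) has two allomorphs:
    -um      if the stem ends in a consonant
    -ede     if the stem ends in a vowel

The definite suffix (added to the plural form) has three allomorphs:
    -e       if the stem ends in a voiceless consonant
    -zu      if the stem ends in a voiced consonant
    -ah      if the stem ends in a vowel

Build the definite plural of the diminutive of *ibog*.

*ibog*: final consonant = /g/, velar/glottal → -su → *ibogsu*.
The diminutive form *ibogsu*: final sound = /u/, a vowel → -ede → *ibogsuede*.
The plural form *ibogsuede* — final sound /e/ (a vowel) → -ah → *ibogsuedeah*.

ibogsuedeah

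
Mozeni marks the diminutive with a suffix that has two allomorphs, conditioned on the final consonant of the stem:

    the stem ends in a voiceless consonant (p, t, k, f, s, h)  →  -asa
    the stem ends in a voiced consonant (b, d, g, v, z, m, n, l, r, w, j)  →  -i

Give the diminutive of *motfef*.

The final consonant of *motfef* is /f/, which is voiceless, so the suffix is -asa, giving *motfefasa*.

motfefasa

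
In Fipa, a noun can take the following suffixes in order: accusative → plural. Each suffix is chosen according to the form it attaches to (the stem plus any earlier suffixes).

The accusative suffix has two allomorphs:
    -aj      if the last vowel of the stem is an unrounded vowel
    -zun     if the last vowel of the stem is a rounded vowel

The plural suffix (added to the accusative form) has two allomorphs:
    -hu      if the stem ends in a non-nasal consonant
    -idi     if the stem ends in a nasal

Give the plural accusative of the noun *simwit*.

simwitajhu

Since the last vowel of *simwit* is /i/ (an unrounded vowel), it takes -aj, giving *simwitaj*.
The accusative form *simwitaj*: final consonant = /j/, non-nasal → -hu → *simwitajhu*.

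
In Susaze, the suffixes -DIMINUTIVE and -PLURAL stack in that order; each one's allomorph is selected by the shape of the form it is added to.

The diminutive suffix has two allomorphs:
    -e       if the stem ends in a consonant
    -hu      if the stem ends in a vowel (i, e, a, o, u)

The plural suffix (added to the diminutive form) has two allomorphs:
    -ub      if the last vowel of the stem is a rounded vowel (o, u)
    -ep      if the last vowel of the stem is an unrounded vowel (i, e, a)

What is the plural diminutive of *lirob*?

*lirob* — final sound /b/ (a consonant) → -e → *lirobe*.
The diminutive form *lirobe*: last vowel = /e/, an unrounded vowel → -ep → *lirobeep*.

lirobeep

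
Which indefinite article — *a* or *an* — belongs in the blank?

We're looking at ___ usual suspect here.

The indefinite article is chosen by the initial *sound* of the following word, not its spelling.
*usual* begins with the sound /juː/ (u pronounced /juː/) — a consonant sound.
So the article is *a*: We're looking at a usual suspect here.

a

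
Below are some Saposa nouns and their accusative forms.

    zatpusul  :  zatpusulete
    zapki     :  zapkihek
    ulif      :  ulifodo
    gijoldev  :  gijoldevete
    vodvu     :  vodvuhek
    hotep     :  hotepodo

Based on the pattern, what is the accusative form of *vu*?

vuhek

The alternation tracks the final sound of the stem — -odo when the stem ends in a voiceless consonant (*ulif*, *hotep*); -ete when the stem ends in a voiced consonant (*zatpusul*, *gijoldev*); -hek when the stem ends in a vowel (*zapki*, *vodvu*).
*vu*: final sound = /u/, a vowel → -hek → *vuhek*.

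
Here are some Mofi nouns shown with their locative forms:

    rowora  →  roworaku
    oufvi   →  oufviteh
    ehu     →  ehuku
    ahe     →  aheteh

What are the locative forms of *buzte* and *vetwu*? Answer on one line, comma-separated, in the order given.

buzteteh, vetwuku

Looking at the last vowel of each stem: -teh when the last vowel of the stem is a front vowel (*oufvi*, *ahe*); -ku when the last vowel of the stem is a back vowel (*rowora*, *ehu*).
Since the last vowel of *buzte* is /e/ (a front vowel), it takes -teh, giving *buzteteh*.
The last vowel of *vetwu* is /u/, which is a back vowel, so the suffix is -ku, giving *vetwuku*.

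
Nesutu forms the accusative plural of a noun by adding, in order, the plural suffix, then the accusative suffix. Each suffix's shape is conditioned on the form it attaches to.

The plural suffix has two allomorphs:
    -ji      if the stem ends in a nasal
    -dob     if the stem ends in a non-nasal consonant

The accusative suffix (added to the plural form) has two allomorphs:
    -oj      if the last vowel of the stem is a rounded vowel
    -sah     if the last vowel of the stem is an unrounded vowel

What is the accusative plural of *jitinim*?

The final consonant of *jitinim* is /m/, which is a nasal, so the plural suffix is -ji, giving *jitinimji*.
Since the last vowel of the plural form *jitinimji* is /i/ (an unrounded vowel), it takes -sah, giving *jitinimjisah*.

jitinimjisah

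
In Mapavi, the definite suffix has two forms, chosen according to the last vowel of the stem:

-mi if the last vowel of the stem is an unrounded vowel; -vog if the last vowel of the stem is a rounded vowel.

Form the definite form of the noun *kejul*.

kejulvog

Since the last vowel of *kejul* is /u/ (a rounded vowel), it takes -vog, giving *kejulvog*.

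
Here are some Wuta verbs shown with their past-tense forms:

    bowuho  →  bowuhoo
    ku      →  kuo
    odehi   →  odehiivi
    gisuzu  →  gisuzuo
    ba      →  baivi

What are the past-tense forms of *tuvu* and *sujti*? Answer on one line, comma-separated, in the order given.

Looking at the last vowel of each stem: -o when the last vowel of the stem is a rounded vowel (*bowuho*, *ku*, *gisuzu*); -ivi when the last vowel of the stem is an unrounded vowel (*odehi*, *ba*).
*tuvu*: last vowel = /u/, a rounded vowel → -o → *tuvuo*.
Since the last vowel of *sujti* is /i/ (an unrounded vowel), it takes -ivi, giving *sujtiivi*.

tuvuo, sujtiivi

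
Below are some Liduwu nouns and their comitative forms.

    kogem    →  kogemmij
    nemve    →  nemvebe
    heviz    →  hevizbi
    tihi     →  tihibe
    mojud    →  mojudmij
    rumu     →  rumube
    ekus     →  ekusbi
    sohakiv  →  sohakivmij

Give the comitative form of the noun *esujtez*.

esujtezbi

The pattern is sibilance of the final sound: -bi when the stem ends in a sibilant (*heviz*, *ekus*); -mij when the stem ends in a non-sibilant consonant (*kogem*, *mojud*, *sohakiv*); -be when the stem ends in a vowel (*nemve*, *tihi*, *rumu*).
Since the final sound of *esujtez* is /z/ (a sibilant), it takes -bi, giving *esujtezbi*.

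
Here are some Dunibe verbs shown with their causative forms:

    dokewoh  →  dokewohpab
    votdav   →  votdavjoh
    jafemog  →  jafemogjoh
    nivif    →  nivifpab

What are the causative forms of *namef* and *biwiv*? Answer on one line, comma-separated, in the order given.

The suffix is conditioned by the final consonant: -pab when the stem ends in a voiceless consonant (*dokewoh*, *nivif*); -joh when the stem ends in a voiced consonant (*votdav*, *jafemog*).
The final consonant of *namef* is /f/, which is voiceless, so the suffix is -pab, giving *namefpab*.
Since the final consonant of *biwiv* is /v/ (voiced), it takes -joh, giving *biwivjoh*.

namefpab, biwivjoh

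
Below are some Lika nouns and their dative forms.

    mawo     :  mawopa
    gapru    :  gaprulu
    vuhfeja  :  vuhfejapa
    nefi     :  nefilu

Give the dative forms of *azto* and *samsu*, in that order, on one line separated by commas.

aztopa, samsulu

The suffix is conditioned by the last vowel: -lu when the last vowel of the stem is a high vowel (*gapru*, *nefi*); -pa when the last vowel of the stem is a non-high vowel (*mawo*, *vuhfeja*).
Since the last vowel of *azto* is /o/ (a non-high vowel), it takes -pa, giving *aztopa*.
*samsu*: last vowel = /u/, a high vowel → -lu → *samsulu*.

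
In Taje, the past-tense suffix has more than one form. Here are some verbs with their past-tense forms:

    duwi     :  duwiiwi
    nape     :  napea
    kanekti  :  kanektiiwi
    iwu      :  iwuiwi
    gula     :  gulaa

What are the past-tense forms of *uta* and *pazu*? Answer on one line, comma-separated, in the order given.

Looking at the last vowel of each stem: -iwi when the last vowel of the stem is a high vowel (*duwi*, *kanekti*, *iwu*); -a when the last vowel of the stem is a non-high vowel (*nape*, *gula*).
The last vowel of *uta* is /a/, which is a non-high vowel, so the suffix is -a, giving *utaa*.
*pazu* — last vowel /u/ (a high vowel) → -iwi → *pazuiwi*.

utaa, pazuiwi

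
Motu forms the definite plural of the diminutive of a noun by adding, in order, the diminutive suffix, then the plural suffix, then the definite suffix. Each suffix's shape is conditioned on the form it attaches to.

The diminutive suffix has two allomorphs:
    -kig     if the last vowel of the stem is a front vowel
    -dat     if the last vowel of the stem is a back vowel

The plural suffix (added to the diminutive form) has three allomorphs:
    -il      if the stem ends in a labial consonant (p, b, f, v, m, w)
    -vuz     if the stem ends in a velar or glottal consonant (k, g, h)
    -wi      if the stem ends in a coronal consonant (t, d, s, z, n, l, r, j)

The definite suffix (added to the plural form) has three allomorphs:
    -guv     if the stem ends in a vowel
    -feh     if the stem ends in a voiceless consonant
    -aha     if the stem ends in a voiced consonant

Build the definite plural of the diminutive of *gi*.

The last vowel of *gi* is /i/, which is a front vowel, so the diminutive suffix is -kig, giving *gikig*.
The final consonant of the diminutive form *gikig* is /g/, which is velar/glottal, so the plural suffix is -vuz, giving *gikigvuz*.
The plural form *gikigvuz* — final sound /z/ (a voiced consonant) → -aha → *gikigvuzaha*.

gikigvuzaha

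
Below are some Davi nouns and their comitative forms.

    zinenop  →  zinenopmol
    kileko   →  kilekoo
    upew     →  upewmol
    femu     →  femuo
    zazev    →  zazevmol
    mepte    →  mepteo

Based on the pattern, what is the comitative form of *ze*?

The alternation tracks the final sound of the stem — -mol when the stem ends in a consonant (*zinenop*, *upew*, *zazev*); -o when the stem ends in a vowel (*kileko*, *femu*, *mepte*).
*ze* — final sound /e/ (a vowel) → -o → *zeo*.

zeo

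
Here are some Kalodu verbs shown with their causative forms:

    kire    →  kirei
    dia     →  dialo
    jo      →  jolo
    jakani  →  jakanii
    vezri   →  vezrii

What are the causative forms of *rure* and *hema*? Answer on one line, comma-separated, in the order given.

Looking at the last vowel of each stem: -i when the last vowel of the stem is a front vowel (*kire*, *jakani*, *vezri*); -lo when the last vowel of the stem is a back vowel (*dia*, *jo*).
Since the last vowel of *rure* is /e/ (a front vowel), it takes -i, giving *rurei*.
*hema*: last vowel = /a/, a back vowel → -lo → *hemalo*.

rurei, hemalo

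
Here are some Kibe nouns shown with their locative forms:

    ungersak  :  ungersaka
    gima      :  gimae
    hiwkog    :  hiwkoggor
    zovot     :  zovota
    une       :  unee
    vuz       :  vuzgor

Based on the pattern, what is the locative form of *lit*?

lita

Looking at the final sound of each stem: -a when the stem ends in a voiceless consonant (*ungersak*, *zovot*); -gor when the stem ends in a voiced consonant (*hiwkog*, *vuz*); -e when the stem ends in a vowel (*gima*, *une*).
Since the final sound of *lit* is /t/ (a voiceless consonant), it takes -a, giving *lita*.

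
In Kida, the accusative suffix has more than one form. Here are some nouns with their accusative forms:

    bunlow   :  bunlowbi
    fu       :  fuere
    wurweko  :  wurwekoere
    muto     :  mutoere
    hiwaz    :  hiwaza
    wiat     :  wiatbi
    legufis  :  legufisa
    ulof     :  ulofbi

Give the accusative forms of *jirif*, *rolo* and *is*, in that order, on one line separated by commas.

jirifbi, roloere, isa

Looking at the final sound of each stem: -a when the stem ends in a sibilant (*hiwaz*, *legufis*); -bi when the stem ends in a non-sibilant consonant (*bunlow*, *wiat*, *ulof*); -ere when the stem ends in a vowel (*fu*, *wurweko*, *muto*).
Since the final sound of *jirif* is /f/ (a non-sibilant consonant), it takes -bi, giving *jirifbi*.
The final sound of *rolo* is /o/, which is a vowel, so the suffix is -ere, giving *roloere*.
Since the final sound of *is* is /s/ (a sibilant), it takes -a, giving *isa*.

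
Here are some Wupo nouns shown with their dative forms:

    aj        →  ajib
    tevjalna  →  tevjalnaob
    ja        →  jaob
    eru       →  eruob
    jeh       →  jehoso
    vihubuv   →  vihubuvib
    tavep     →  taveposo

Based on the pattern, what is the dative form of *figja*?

The alternation tracks the final sound of the stem — -oso when the stem ends in a voiceless consonant (*jeh*, *tavep*); -ib when the stem ends in a voiced consonant (*aj*, *vihubuv*); -ob when the stem ends in a vowel (*tevjalna*, *ja*, *eru*).
*figja*: final sound = /a/, a vowel → -ob → *figjaob*.

figjaob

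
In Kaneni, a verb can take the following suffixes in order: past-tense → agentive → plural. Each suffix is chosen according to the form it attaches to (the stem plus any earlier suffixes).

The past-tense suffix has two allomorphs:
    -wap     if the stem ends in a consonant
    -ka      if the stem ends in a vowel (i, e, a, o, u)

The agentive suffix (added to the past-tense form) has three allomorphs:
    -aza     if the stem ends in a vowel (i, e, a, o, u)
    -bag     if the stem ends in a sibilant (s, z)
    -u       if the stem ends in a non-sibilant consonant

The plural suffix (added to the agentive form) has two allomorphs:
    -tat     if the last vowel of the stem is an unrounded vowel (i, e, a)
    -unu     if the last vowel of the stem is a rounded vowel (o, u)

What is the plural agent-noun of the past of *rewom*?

The final sound of *rewom* is /m/, which is a consonant, so the past-tense suffix is -wap, giving *rewomwap*.
Since the final sound of the past-tense form *rewomwap* is /p/ (a non-sibilant consonant), it takes -u, giving *rewomwapu*.
The agentive form *rewomwapu* — last vowel /u/ (a rounded vowel) → -unu → *rewomwapuunu*.

rewomwapuunu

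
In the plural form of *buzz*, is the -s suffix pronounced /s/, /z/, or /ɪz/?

The stem *buzz* ends in a sibilant (/s, z, ʃ, ʒ, tʃ, dʒ/).
The plural suffix surfaces as /ɪz/ after sibilants, /s/ after other voiceless consonants, and /z/ after other voiced sounds.
So the plural -s on *buzz* is pronounced /ɪz/.

/ɪz/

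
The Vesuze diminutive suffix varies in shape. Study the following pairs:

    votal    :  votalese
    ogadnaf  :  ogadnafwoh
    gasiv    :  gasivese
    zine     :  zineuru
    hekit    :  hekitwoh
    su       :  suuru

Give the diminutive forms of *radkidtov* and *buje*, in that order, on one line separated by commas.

radkidtovese, bujeuru

The pattern is voicing of the final sound: -woh when the stem ends in a voiceless consonant (*ogadnaf*, *hekit*); -ese when the stem ends in a voiced consonant (*votal*, *gasiv*); -uru when the stem ends in a vowel (*zine*, *su*).
Since the final sound of *radkidtov* is /v/ (a voiced consonant), it takes -ese, giving *radkidtovese*.
The final sound of *buje* is /e/, which is a vowel, so the suffix is -uru, giving *bujeuru*.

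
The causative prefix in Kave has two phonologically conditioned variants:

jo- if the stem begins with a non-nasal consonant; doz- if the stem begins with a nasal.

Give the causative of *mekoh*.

dozmekoh

The first consonant of *mekoh* is /m/, which is a nasal, so the prefix is doz-, giving *dozmekoh*.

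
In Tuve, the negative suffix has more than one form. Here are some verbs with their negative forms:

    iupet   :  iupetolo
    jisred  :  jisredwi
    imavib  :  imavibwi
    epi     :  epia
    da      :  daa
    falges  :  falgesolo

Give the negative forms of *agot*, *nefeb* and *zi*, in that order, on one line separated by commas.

The suffix is conditioned by the final sound: -olo when the stem ends in a voiceless consonant (*iupet*, *falges*); -wi when the stem ends in a voiced consonant (*jisred*, *imavib*); -a when the stem ends in a vowel (*epi*, *da*).
The final sound of *agot* is /t/, which is a voiceless consonant, so the suffix is -olo, giving *agotolo*.
*nefeb* — final sound /b/ (a voiced consonant) → -wi → *nefebwi*.
Since the final sound of *zi* is /i/ (a vowel), it takes -a, giving *zia*.

agotolo, nefebwi, zia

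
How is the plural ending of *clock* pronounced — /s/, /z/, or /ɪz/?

The stem *clock* ends in a voiceless non-sibilant consonant.
The plural suffix surfaces as /ɪz/ after sibilants, /s/ after other voiceless consonants, and /z/ after other voiced sounds.
So the plural -s on *clock* is pronounced /s/.

/s/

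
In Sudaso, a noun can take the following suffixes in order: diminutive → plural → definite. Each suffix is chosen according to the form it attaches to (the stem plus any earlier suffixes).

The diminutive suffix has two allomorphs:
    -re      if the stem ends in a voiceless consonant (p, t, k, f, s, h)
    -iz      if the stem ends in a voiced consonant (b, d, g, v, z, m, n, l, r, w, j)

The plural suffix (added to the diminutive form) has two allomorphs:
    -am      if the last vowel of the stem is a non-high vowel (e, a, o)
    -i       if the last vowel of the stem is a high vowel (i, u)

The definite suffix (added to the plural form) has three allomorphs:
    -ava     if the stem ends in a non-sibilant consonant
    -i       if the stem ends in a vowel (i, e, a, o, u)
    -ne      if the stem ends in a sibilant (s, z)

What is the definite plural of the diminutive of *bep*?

bepreamava

*bep* — final consonant /p/ (voiceless) → -re → *bepre*.
The diminutive form *bepre*: last vowel = /e/, a non-high vowel → -am → *bepream*.
Since the final sound of the plural form *bepream* is /m/ (a non-sibilant consonant), it takes -ava, giving *bepreamava*.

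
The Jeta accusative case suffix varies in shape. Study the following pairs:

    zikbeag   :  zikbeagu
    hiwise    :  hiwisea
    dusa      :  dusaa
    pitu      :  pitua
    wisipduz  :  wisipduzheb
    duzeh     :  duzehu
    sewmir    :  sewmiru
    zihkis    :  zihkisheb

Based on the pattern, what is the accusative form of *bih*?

bihu

The suffix is conditioned by the final sound: -heb when the stem ends in a sibilant (*wisipduz*, *zihkis*); -u when the stem ends in a non-sibilant consonant (*zikbeag*, *duzeh*, *sewmir*); -a when the stem ends in a vowel (*hiwise*, *dusa*, *pitu*).
*bih* — final sound /h/ (a non-sibilant consonant) → -u → *bihu*.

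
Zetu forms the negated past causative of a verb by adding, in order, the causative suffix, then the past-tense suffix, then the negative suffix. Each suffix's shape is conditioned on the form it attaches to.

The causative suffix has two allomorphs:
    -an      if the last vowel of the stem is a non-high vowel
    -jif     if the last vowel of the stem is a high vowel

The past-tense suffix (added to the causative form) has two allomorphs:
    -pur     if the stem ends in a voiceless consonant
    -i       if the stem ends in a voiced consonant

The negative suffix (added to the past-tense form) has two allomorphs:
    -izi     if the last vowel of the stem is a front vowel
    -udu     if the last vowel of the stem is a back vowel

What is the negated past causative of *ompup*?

ompupjifpurudu

Since the last vowel of *ompup* is /u/ (a high vowel), it takes -jif, giving *ompupjif*.
The causative form *ompupjif* — final consonant /f/ (voiceless) → -pur → *ompupjifpur*.
The past-tense form *ompupjifpur*: last vowel = /u/, a back vowel → -udu → *ompupjifpurudu*.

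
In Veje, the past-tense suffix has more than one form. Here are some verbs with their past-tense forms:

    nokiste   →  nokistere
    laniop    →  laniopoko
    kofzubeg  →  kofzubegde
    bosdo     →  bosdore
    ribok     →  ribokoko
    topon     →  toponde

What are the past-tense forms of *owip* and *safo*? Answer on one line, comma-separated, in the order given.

owipoko, safore

The alternation tracks the final sound of the stem — -oko when the stem ends in a voiceless consonant (*laniop*, *ribok*); -de when the stem ends in a voiced consonant (*kofzubeg*, *topon*); -re when the stem ends in a vowel (*nokiste*, *bosdo*).
Since the final sound of *owip* is /p/ (a voiceless consonant), it takes -oko, giving *owipoko*.
*safo* — final sound /o/ (a vowel) → -re → *safore*.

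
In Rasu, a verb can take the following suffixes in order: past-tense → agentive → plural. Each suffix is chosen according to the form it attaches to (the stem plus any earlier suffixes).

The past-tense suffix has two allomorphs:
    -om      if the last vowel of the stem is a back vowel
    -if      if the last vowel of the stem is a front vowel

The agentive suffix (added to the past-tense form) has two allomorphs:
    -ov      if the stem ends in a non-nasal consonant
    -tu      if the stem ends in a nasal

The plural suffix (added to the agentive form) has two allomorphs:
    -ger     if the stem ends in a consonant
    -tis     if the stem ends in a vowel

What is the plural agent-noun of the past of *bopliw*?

Since the last vowel of *bopliw* is /i/ (a front vowel), it takes -if, giving *bopliwif*.
The past-tense form *bopliwif*: final consonant = /f/, non-nasal → -ov → *bopliwifov*.
The agentive form *bopliwifov*: final sound = /v/, a consonant → -ger → *bopliwifovger*.

bopliwifovger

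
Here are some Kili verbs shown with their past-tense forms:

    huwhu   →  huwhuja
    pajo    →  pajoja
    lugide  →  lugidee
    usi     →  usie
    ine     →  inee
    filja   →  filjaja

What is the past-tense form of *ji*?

The suffix is conditioned by the last vowel: -e when the last vowel of the stem is a front vowel (*lugide*, *usi*, *ine*); -ja when the last vowel of the stem is a back vowel (*huwhu*, *pajo*, *filja*).
Since the last vowel of *ji* is /i/ (a front vowel), it takes -e, giving *jie*.

jie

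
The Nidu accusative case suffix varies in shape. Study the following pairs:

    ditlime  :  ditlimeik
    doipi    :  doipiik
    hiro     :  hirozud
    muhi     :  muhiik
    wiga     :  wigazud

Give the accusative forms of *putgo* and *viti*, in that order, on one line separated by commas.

The pattern is front/back vowel harmony: -ik when the last vowel of the stem is a front vowel (*ditlime*, *doipi*, *muhi*); -zud when the last vowel of the stem is a back vowel (*hiro*, *wiga*).
*putgo*: last vowel = /o/, a back vowel → -zud → *putgozud*.
*viti*: last vowel = /i/, a front vowel → -ik → *vitiik*.

putgozud, vitiik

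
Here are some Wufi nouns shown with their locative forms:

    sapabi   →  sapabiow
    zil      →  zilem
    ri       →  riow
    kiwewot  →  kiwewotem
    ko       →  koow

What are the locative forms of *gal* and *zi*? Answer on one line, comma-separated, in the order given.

galem, ziow

The pattern is consonant vs. vowel: -em when the stem ends in a consonant (*zil*, *kiwewot*); -ow when the stem ends in a vowel (*sapabi*, *ri*, *ko*).
*gal*: final sound = /l/, a consonant → -em → *galem*.
Since the final sound of *zi* is /i/ (a vowel), it takes -ow, giving *ziow*.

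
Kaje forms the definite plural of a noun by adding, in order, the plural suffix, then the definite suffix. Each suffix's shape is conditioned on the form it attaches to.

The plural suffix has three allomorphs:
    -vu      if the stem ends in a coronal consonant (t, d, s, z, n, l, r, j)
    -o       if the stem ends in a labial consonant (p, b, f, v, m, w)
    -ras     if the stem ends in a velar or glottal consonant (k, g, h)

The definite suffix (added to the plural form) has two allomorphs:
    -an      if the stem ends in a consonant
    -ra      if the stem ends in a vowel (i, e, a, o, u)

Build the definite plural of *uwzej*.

uwzejvura

*uwzej* — final consonant /j/ (coronal) → -vu → *uwzejvu*.
The final sound of the plural form *uwzejvu* is /u/, which is a vowel, so the definite suffix is -ra, giving *uwzejvura*.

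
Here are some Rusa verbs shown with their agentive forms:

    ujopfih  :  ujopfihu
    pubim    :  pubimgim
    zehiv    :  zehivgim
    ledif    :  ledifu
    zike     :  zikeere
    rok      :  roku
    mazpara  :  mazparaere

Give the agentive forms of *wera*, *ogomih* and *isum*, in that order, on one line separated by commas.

The alternation tracks the final sound of the stem — -u when the stem ends in a voiceless consonant (*ujopfih*, *ledif*, *rok*); -gim when the stem ends in a voiced consonant (*pubim*, *zehiv*); -ere when the stem ends in a vowel (*zike*, *mazpara*).
Since the final sound of *wera* is /a/ (a vowel), it takes -ere, giving *weraere*.
Since the final sound of *ogomih* is /h/ (a voiceless consonant), it takes -u, giving *ogomihu*.
*isum*: final sound = /m/, a voiced consonant → -gim → *isumgim*.

weraere, ogomihu, isumgim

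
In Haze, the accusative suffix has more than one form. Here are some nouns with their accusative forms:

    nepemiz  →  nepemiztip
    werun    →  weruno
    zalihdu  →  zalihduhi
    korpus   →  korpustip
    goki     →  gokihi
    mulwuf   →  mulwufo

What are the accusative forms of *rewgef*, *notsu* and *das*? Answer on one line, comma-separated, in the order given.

rewgefo, notsuhi, dastip

The alternation tracks the final sound of the stem — -tip when the stem ends in a sibilant (*nepemiz*, *korpus*); -o when the stem ends in a non-sibilant consonant (*werun*, *mulwuf*); -hi when the stem ends in a vowel (*zalihdu*, *goki*).
*rewgef* — final sound /f/ (a non-sibilant consonant) → -o → *rewgefo*.
The final sound of *notsu* is /u/, which is a vowel, so the suffix is -hi, giving *notsuhi*.
Since the final sound of *das* is /s/ (a sibilant), it takes -tip, giving *dastip*.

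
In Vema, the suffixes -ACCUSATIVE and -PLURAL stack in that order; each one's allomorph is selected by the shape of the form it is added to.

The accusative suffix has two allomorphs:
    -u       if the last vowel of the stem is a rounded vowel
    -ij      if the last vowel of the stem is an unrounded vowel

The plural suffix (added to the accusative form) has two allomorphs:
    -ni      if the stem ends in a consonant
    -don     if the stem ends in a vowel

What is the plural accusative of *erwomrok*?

*erwomrok*: last vowel = /o/, a rounded vowel → -u → *erwomroku*.
Since the final sound of the accusative form *erwomroku* is /u/ (a vowel), it takes -don, giving *erwomrokudon*.

erwomrokudon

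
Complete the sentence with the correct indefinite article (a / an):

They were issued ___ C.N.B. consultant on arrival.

The indefinite article is chosen by the initial *sound* of the following word, not its spelling.
The initialism *C.N.B.* is read letter by letter; the first letter, C, is pronounced /siː/, which begins with a consonant sound.
So the article is *a*: They were issued a C.N.B. consultant on arrival.

a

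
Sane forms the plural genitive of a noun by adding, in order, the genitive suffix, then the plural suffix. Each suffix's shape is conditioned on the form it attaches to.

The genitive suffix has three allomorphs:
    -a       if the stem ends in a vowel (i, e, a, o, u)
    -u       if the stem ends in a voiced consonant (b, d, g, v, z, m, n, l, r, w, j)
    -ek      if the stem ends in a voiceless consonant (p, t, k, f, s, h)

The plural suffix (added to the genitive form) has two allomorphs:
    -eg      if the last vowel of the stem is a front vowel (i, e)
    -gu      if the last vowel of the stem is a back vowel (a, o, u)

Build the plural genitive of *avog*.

avogugu

The final sound of *avog* is /g/, which is a voiced consonant, so the genitive suffix is -u, giving *avogu*.
The genitive form *avogu*: last vowel = /u/, a back vowel → -gu → *avogugu*.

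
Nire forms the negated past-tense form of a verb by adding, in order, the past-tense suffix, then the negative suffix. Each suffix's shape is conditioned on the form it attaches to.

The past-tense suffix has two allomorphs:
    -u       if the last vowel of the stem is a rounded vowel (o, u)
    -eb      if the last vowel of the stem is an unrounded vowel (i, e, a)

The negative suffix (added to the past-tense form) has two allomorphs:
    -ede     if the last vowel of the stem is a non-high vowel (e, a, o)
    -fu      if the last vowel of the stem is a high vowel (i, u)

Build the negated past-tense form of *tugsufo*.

*tugsufo*: last vowel = /o/, a rounded vowel → -u → *tugsufou*.
Since the last vowel of the past-tense form *tugsufou* is /u/ (a high vowel), it takes -fu, giving *tugsufoufu*.

tugsufoufu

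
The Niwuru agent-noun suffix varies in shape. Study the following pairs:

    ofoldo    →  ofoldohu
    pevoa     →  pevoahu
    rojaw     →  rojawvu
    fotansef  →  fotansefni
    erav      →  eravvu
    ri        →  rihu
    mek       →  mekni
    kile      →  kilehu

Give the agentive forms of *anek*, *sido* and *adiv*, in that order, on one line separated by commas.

anekni, sidohu, adivvu

Looking at the final sound of each stem: -ni when the stem ends in a voiceless consonant (*fotansef*, *mek*); -vu when the stem ends in a voiced consonant (*rojaw*, *erav*); -hu when the stem ends in a vowel (*ofoldo*, *pevoa*, *ri*, *kile*).
*anek*: final sound = /k/, a voiceless consonant → -ni → *anekni*.
Since the final sound of *sido* is /o/ (a vowel), it takes -hu, giving *sidohu*.
Since the final sound of *adiv* is /v/ (a voiced consonant), it takes -vu, giving *adivvu*.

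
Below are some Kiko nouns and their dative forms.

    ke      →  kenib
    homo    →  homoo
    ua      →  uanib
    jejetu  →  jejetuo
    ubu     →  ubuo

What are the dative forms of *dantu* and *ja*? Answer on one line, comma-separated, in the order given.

Looking at the last vowel of each stem: -o when the last vowel of the stem is a rounded vowel (*homo*, *jejetu*, *ubu*); -nib when the last vowel of the stem is an unrounded vowel (*ke*, *ua*).
The last vowel of *dantu* is /u/, which is a rounded vowel, so the suffix is -o, giving *dantuo*.
*ja*: last vowel = /a/, an unrounded vowel → -nib → *janib*.

dantuo, janib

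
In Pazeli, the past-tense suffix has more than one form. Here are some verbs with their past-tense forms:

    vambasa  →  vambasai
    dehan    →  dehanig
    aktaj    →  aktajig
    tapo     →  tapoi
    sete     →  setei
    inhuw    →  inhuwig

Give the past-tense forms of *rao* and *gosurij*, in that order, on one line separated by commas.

The suffix is conditioned by the final sound: -ig when the stem ends in a consonant (*dehan*, *aktaj*, *inhuw*); -i when the stem ends in a vowel (*vambasa*, *tapo*, *sete*).
Since the final sound of *rao* is /o/ (a vowel), it takes -i, giving *raoi*.
*gosurij*: final sound = /j/, a consonant → -ig → *gosurijig*.

raoi, gosurijig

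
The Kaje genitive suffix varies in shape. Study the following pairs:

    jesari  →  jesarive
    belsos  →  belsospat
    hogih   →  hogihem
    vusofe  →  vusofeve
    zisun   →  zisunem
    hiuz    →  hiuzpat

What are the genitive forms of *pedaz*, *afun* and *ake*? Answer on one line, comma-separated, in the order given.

The suffix is conditioned by the final sound: -pat when the stem ends in a sibilant (*belsos*, *hiuz*); -em when the stem ends in a non-sibilant consonant (*hogih*, *zisun*); -ve when the stem ends in a vowel (*jesari*, *vusofe*).
Since the final sound of *pedaz* is /z/ (a sibilant), it takes -pat, giving *pedazpat*.
The final sound of *afun* is /n/, which is a non-sibilant consonant, so the suffix is -em, giving *afunem*.
*ake*: final sound = /e/, a vowel → -ve → *akeve*.

pedazpat, afunem, akeve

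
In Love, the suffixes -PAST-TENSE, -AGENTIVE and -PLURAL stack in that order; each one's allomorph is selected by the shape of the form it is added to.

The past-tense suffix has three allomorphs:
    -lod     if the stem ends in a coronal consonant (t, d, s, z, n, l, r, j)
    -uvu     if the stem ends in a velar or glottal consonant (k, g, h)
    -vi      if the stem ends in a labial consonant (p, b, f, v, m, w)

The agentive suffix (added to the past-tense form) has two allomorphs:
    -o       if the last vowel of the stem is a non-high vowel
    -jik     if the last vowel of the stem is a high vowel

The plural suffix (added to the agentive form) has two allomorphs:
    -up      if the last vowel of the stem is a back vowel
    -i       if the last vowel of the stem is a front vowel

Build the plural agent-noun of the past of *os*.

oslodoup

*os* — final consonant /s/ (coronal) → -lod → *oslod*.
The past-tense form *oslod* — last vowel /o/ (a non-high vowel) → -o → *oslodo*.
Since the last vowel of the agentive form *oslodo* is /o/ (a back vowel), it takes -up, giving *oslodoup*.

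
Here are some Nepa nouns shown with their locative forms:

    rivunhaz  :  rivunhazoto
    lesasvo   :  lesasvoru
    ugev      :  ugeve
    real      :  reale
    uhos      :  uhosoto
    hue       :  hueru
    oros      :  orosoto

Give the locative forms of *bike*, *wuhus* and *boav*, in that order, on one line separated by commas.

bikeru, wuhusoto, boave

The pattern is sibilance of the final sound: -oto when the stem ends in a sibilant (*rivunhaz*, *uhos*, *oros*); -e when the stem ends in a non-sibilant consonant (*ugev*, *real*); -ru when the stem ends in a vowel (*lesasvo*, *hue*).
The final sound of *bike* is /e/, which is a vowel, so the suffix is -ru, giving *bikeru*.
Since the final sound of *wuhus* is /s/ (a sibilant), it takes -oto, giving *wuhusoto*.
The final sound of *boav* is /v/, which is a non-sibilant consonant, so the suffix is -e, giving *boave*.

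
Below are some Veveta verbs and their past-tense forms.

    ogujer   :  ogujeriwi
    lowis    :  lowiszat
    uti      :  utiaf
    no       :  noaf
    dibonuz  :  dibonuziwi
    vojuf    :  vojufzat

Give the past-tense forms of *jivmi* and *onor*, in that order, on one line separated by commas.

jivmiaf, onoriwi

The pattern is voicing of the final sound: -zat when the stem ends in a voiceless consonant (*lowis*, *vojuf*); -iwi when the stem ends in a voiced consonant (*ogujer*, *dibonuz*); -af when the stem ends in a vowel (*uti*, *no*).
The final sound of *jivmi* is /i/, which is a vowel, so the suffix is -af, giving *jivmiaf*.
The final sound of *onor* is /r/, which is a voiced consonant, so the suffix is -iwi, giving *onoriwi*.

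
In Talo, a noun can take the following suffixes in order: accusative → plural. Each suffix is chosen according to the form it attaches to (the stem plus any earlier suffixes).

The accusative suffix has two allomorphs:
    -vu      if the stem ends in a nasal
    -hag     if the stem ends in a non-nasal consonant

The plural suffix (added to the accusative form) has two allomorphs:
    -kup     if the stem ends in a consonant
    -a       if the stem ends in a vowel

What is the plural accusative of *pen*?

penvua

Since the final consonant of *pen* is /n/ (a nasal), it takes -vu, giving *penvu*.
The accusative form *penvu* — final sound /u/ (a vowel) → -a → *penvua*.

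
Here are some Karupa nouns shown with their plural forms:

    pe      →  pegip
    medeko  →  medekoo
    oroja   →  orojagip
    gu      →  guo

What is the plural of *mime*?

mimegip

Looking at the last vowel of each stem: -o when the last vowel of the stem is a rounded vowel (*medeko*, *gu*); -gip when the last vowel of the stem is an unrounded vowel (*pe*, *oroja*).
Since the last vowel of *mime* is /e/ (an unrounded vowel), it takes -gip, giving *mimegip*.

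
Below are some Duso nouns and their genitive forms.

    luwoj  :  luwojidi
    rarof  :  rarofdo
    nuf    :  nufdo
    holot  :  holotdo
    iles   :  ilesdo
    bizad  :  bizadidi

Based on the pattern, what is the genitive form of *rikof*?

Looking at the final consonant of each stem: -do when the stem ends in a voiceless consonant (*rarof*, *nuf*, *holot*, *iles*); -idi when the stem ends in a voiced consonant (*luwoj*, *bizad*).
Since the final consonant of *rikof* is /f/ (voiceless), it takes -do, giving *rikofdo*.

rikofdo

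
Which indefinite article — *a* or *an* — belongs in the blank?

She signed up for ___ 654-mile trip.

The indefinite article is chosen by the initial *sound* of the following word, not its spelling.
The number *654* is spoken "six hundred …", beginning with /sɪks/ — a consonant sound.
So the article is *a*: She signed up for a 654-mile trip.

a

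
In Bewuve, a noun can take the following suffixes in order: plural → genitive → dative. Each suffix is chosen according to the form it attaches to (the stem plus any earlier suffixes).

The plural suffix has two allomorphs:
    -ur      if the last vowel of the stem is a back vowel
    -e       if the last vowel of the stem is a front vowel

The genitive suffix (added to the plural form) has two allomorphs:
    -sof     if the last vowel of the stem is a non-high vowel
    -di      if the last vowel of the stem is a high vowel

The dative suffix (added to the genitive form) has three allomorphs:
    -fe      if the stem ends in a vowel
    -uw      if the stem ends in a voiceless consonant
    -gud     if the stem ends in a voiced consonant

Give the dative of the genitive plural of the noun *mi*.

miesofuw

*mi*: last vowel = /i/, a front vowel → -e → *mie*.
Since the last vowel of the plural form *mie* is /e/ (a non-high vowel), it takes -sof, giving *miesof*.
The genitive form *miesof* — final sound /f/ (a voiceless consonant) → -uw → *miesofuw*.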